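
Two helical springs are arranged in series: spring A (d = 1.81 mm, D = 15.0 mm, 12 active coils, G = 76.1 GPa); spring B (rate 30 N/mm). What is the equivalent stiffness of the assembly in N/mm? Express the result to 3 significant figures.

k_A = Gd⁴/(8D³N_a) = (76.1×10³)(1.81⁴)/(8·15.0³·12) = 2.5209 N/mm
Series: 1/k_eq = 1/2.5209 + 1/30 = 0.43002; k_eq = 2.3255 N/mm

2.33 N/mm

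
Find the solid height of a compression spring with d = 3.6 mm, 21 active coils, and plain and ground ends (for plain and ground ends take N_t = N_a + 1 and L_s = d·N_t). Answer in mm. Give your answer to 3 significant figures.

plain and ground ends: N_t = N_a + 1 = 21 + 1 = 22
L_s = d·N_t = 3.6 × 22 = 79.2 mm

79.2 mm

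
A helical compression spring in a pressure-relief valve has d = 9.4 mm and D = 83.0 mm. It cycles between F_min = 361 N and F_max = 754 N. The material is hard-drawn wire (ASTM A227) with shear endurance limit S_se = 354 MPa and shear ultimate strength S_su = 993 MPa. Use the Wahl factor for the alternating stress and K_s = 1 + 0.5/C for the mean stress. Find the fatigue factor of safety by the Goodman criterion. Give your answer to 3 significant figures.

3.17

C = D/d = 83.0/9.4 = 8.8298; K_W = (4C−1)/(4C−4)+0.615/C = 1.1654; K_s = 1+0.5/C = 1.0566
F_a = (F_max−F_min)/2 = 196.5 N; F_m = (F_max+F_min)/2 = 557.5 N
τ_a = K_W·8F_aD/(πd³) = 1.1654 × 50.003 = 58.276 MPa
τ_m = K_s·8F_mD/(πd³) = 1.0566 × 141.87 = 149.9 MPa
Goodman: 1/n_f = τ_a/S_se + τ_m/S_su = 58.276/354 + 149.9/993 = 0.16462 + 0.15096 = 0.31558
n_f = 1/0.31558 = 3.169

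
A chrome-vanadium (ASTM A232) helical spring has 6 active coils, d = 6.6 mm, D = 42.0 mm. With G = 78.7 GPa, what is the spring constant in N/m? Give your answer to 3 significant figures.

42000 N/m

k = Gd⁴/(8D³N_a) = (78.7×10³ × 6.6⁴) / (8 × 42.0³ × 6)
  = 1.49331e+08 / 3.55622e+06 = 41.991 N/mm = 41991 N/m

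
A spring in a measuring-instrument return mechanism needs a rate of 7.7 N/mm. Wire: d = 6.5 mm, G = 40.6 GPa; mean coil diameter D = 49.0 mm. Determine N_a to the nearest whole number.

10

N_a = Gd⁴/(8D³k) = (40.6×10³ × 6.5⁴)/(8 × 49.0³ × 7.7)
    = 7.24735e+07 / 7.24718e+06 = 10 → 10 coils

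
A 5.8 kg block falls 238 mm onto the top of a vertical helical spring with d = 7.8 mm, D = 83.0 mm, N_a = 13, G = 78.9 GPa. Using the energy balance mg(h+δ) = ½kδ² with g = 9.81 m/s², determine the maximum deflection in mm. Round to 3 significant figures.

86.7 mm

k = Gd⁴/(8D³N_a) = (78.9×10³)(7.8⁴)/(8·83.0³·13) = 4.9112 N/mm
W = mg = 5.8 × 9.81 = 56.898 N
½kδ² − Wδ − Wh = 0 → δ = (W + √(W² + 2kWh))/k
δ = (56.898 + √(3237.4 + 133012))/4.9112 = (56.898 + 369.12)/4.9112 = 86.744 mm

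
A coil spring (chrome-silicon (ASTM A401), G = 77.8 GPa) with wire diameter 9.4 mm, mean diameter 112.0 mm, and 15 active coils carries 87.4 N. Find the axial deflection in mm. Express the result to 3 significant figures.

24.3 mm

k = Gd⁴/(8D³N_a) = (77.8×10³)(9.4⁴)/(8·112.0³·15) = 3.6029 N/mm
δ = F/k = 87.4 / 3.6029 = 24.258 mm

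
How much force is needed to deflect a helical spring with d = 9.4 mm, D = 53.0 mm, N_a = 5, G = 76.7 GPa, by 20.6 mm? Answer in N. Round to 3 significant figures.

2070 N

k = Gd⁴/(8D³N_a) = (76.7×10³)(9.4⁴)/(8·53.0³·5) = 100.56 N/mm
F = k·δ = 100.56 × 20.6 = 2071.5 N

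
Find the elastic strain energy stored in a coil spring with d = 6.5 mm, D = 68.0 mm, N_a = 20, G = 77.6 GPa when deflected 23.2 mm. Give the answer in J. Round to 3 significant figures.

k = Gd⁴/(8D³N_a) = (77.6×10³)(6.5⁴)/(8·68.0³·20) = 2.7534 N/mm
U = ½kδ² = 0.5 × 2.7534 × 23.2² = 740.99 N·mm = 0.74099 J

0.741 J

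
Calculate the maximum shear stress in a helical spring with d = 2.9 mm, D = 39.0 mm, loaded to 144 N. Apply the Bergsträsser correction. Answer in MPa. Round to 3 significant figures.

644 MPa

Spring index C = D/d = 39.0/2.9 = 13.4483
K_B = (4C+2)/(4C−3) = 55.793/50.793 = 1.0984
τ₀ = 8FD/(πd³) = 8·144·39.0/(π·2.9³) = 44928/76.62 = 586.37 MPa
τ_max = K·τ₀ = 1.0984 × 586.37 = 644.09 MPa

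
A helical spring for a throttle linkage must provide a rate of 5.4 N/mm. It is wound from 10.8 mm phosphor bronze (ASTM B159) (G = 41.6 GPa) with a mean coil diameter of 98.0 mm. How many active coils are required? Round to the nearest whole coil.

N_a = Gd⁴/(8D³k) = (41.6×10³ × 10.8⁴)/(8 × 98.0³ × 5.4)
    = 5.65963e+08 / 4.06595e+07 = 13.92 → 14 coils

14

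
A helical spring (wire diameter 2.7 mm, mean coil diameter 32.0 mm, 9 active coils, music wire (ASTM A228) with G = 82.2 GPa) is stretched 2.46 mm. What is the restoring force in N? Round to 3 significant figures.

4.55 N

k = Gd⁴/(8D³N_a) = (82.2×10³)(2.7⁴)/(8·32.0³·9) = 1.8516 N/mm
F = k·δ = 1.8516 × 2.46 = 4.5549 N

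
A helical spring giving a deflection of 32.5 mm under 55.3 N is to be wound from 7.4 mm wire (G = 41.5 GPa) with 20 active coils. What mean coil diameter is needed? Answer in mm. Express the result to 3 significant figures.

77.0 mm

Required rate k = F/δ = 55.3/32.5 = 1.7015 N/mm
D = (Gd⁴/(8N_a·k))^(1/3) = (41.5×10³·7.4⁴/(8·20·1.7015))^(1/3)
  = (457102)^(1/3) = 77.0320 mm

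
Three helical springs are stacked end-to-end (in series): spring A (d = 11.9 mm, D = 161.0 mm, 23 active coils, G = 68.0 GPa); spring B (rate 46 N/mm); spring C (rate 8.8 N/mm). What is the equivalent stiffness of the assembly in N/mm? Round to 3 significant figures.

k_A = Gd⁴/(8D³N_a) = (68.0×10³)(11.9⁴)/(8·161.0³·23) = 1.7758 N/mm
Series: 1/k_eq = 1/1.7758 + 1/46 + 1/8.8 = 0.69849; k_eq = 1.4317 N/mm

1.43 N/mm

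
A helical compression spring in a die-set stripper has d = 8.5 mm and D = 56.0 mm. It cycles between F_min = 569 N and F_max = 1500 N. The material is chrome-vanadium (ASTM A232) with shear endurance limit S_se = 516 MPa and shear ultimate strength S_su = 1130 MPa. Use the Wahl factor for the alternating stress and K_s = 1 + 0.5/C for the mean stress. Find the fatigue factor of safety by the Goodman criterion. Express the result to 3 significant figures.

2.06

C = D/d = 56.0/8.5 = 6.5882; K_W = (4C−1)/(4C−4)+0.615/C = 1.2276; K_s = 1+0.5/C = 1.0759
F_a = (F_max−F_min)/2 = 465.5 N; F_m = (F_max+F_min)/2 = 1034.5 N
τ_a = K_W·8F_aD/(πd³) = 1.2276 × 108.09 = 132.69 MPa
τ_m = K_s·8F_mD/(πd³) = 1.0759 × 240.22 = 258.45 MPa
Goodman: 1/n_f = τ_a/S_se + τ_m/S_su = 132.69/516 + 258.45/1130 = 0.25715 + 0.22871 = 0.48586
n_f = 1/0.48586 = 2.058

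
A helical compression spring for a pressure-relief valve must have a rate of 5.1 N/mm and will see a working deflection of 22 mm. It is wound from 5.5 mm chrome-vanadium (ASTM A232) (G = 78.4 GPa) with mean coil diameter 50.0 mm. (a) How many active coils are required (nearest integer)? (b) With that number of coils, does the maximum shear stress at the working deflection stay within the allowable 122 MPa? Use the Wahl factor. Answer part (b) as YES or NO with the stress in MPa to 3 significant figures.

N_a = Gd⁴/(8D³k) = (78.4×10³)(5.5⁴)/(8·50.0³·5.1) = 14.07 → N_a = 14
Actual rate k = Gd⁴/(8D³·14) = 5.1243 N/mm
Working load F = kδ = 5.1243·22 = 112.74 N
C = 50.0/5.5 = 9.0909; K_W = (4C−1)/(4C−4)+0.615/C = 1.1603
τ_max = K_W·8FD/(πd³) = 1.1603·86.275 = 100.11 MPa
τ_max ≤ 122 MPa → acceptable

(a) 14 coils; (b) YES, τ_max = 100 MPa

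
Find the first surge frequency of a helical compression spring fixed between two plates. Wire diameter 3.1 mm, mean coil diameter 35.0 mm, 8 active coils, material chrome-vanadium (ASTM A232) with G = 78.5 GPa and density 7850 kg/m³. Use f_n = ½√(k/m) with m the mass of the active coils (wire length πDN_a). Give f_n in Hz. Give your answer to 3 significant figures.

k = Gd⁴/(8D³N_a) = (78.5×10³)(3.1⁴)/(8·35.0³·8) = 2.642 N/mm = 2642 N/m
Wire length L = πDN_a = π·35.0·8 = 879.65 mm
m = ρ·(πd²/4)·L = 7850 × 7.5477×10⁻⁶ m² × 0.87965 m = 0.052118 kg
f_n = ½√(k/m) = 0.5·√(2642/0.052118) = 0.5·√(50692) = 112.57 Hz

113 Hz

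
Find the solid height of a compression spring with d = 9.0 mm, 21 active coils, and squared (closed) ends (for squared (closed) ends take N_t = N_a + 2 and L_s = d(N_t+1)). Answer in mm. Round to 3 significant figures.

216 mm

squared (closed) ends: N_t = N_a + 2 = 21 + 2 = 23
L_s = d·(N_t+1) = 9.0 × 24 = 216 mm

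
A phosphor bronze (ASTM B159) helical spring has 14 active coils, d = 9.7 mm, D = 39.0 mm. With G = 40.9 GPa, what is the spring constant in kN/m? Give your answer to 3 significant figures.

54.5 kN/m

k = Gd⁴/(8D³N_a) = (40.9×10³ × 9.7⁴) / (8 × 39.0³ × 14)
  = 3.62085e+08 / 6.64373e+06 = 54.5 N/mm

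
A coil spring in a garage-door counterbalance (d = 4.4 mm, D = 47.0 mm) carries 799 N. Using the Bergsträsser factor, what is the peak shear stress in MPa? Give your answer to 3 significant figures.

Spring index C = D/d = 47.0/4.4 = 10.6818
K_B = (4C+2)/(4C−3) = 44.727/39.727 = 1.1259
τ₀ = 8FD/(πd³) = 8·799·47.0/(π·4.4³) = 300424/267.61 = 1122.6 MPa
τ_max = K·τ₀ = 1.1259 × 1122.6 = 1263.9 MPa

1260 MPa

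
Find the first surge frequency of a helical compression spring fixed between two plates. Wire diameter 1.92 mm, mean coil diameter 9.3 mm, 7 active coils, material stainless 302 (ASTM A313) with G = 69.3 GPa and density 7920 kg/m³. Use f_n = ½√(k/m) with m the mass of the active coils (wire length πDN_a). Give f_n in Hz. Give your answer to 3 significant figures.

1060 Hz

k = Gd⁴/(8D³N_a) = (69.3×10³)(1.92⁴)/(8·9.3³·7) = 20.907 N/mm = 20907 N/m
Wire length L = πDN_a = π·9.3·7 = 204.52 mm
m = ρ·(πd²/4)·L = 7920 × 2.8953×10⁻⁶ m² × 0.20452 m = 0.0046897 kg
f_n = ½√(k/m) = 0.5·√(20907/0.0046897) = 0.5·√(4.4581e+06) = 1055.7 Hz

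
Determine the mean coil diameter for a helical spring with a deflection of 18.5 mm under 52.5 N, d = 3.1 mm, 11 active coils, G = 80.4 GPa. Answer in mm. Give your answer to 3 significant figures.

31.0 mm

Required rate k = F/δ = 52.5/18.5 = 2.8378 N/mm
D = (Gd⁴/(8N_a·k))^(1/3) = (80.4×10³·3.1⁴/(8·11·2.8378))^(1/3)
  = (29732.6)^(1/3) = 30.9797 mm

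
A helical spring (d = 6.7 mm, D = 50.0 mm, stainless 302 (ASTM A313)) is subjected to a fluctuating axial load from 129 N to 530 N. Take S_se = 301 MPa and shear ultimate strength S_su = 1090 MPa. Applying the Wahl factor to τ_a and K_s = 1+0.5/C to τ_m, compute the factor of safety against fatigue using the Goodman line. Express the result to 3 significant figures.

2.11

C = D/d = 50.0/6.7 = 7.4627; K_W = (4C−1)/(4C−4)+0.615/C = 1.1985; K_s = 1+0.5/C = 1.0670
F_a = (F_max−F_min)/2 = 200.5 N; F_m = (F_max+F_min)/2 = 329.5 N
τ_a = K_W·8F_aD/(πd³) = 1.1985 × 84.879 = 101.72 MPa
τ_m = K_s·8F_mD/(πd³) = 1.0670 × 139.49 = 148.84 MPa
Goodman: 1/n_f = τ_a/S_se + τ_m/S_su = 101.72/301 + 148.84/1090 = 0.33795 + 0.13655 = 0.4745
n_f = 1/0.4745 = 2.107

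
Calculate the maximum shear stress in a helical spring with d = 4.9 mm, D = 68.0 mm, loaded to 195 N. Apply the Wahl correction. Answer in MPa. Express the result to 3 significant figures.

Spring index C = D/d = 68.0/4.9 = 13.8776
K_W = (4C−1)/(4C−4) + 0.615/C = 54.510/51.510 + 0.0443 = 1.1026
τ₀ = 8FD/(πd³) = 8·195·68.0/(π·4.9³) = 106080/369.61 = 287.01 MPa
τ_max = K·τ₀ = 1.1026 × 287.01 = 316.44 MPa

316 MPa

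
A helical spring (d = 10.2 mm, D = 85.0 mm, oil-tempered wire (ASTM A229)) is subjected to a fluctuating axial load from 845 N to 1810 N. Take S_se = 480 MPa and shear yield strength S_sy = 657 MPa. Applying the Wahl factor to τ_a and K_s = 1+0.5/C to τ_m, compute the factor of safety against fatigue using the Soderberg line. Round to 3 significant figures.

1.47

C = D/d = 85.0/10.2 = 8.3333; K_W = (4C−1)/(4C−4)+0.615/C = 1.1761; K_s = 1+0.5/C = 1.0600
F_a = (F_max−F_min)/2 = 482.5 N; F_m = (F_max+F_min)/2 = 1327.5 N
τ_a = K_W·8F_aD/(πd³) = 1.1761 × 98.414 = 115.74 MPa
τ_m = K_s·8F_mD/(πd³) = 1.0600 × 270.77 = 287.01 MPa
Soderberg: 1/n_f = τ_a/S_se + τ_m/S_sy = 115.74/480 + 287.01/657 = 0.24113 + 0.43685 = 0.67798
n_f = 1/0.67798 = 1.475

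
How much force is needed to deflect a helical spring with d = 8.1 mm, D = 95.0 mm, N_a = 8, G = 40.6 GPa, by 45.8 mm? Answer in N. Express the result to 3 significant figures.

k = Gd⁴/(8D³N_a) = (40.6×10³)(8.1⁴)/(8·95.0³·8) = 3.185 N/mm
F = k·δ = 3.185 × 45.8 = 145.87 N

146 N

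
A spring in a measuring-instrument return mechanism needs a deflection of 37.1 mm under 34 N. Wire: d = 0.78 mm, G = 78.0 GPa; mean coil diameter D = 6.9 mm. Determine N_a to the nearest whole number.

Required rate k = F/δ = 34/37.1 = 0.91644 N/mm
N_a = Gd⁴/(8D³k) = (78.0×10³ × 0.78⁴)/(8 × 6.9³ × 0.91644)
    = 28871.7 / 2408.48 = 11.99 → 12 coils

12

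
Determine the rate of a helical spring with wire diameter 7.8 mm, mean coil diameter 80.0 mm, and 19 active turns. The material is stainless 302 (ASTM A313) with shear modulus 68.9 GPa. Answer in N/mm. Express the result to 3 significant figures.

k = Gd⁴/(8D³N_a) = (68.9×10³ × 7.8⁴) / (8 × 80.0³ × 19)
  = 2.55034e+08 / 7.7824e+07 = 3.2771 N/mm

3.28 N/mm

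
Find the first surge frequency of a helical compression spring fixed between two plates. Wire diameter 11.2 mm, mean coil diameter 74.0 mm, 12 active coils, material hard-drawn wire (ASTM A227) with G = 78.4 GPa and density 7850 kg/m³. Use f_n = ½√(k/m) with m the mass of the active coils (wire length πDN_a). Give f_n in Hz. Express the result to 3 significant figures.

k = Gd⁴/(8D³N_a) = (78.4×10³)(11.2⁴)/(8·74.0³·12) = 31.712 N/mm = 31712 N/m
Wire length L = πDN_a = π·74.0·12 = 2789.7 mm
m = ρ·(πd²/4)·L = 7850 × 98.52×10⁻⁶ m² × 2.7897 m = 2.1575 kg
f_n = ½√(k/m) = 0.5·√(31712/2.1575) = 0.5·√(14698) = 60.618 Hz

60.6 Hz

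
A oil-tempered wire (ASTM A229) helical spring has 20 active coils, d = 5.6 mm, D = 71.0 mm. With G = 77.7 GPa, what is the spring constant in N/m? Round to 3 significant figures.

1330 N/m

k = Gd⁴/(8D³N_a) = (77.7×10³ × 5.6⁴) / (8 × 71.0³ × 20)
  = 7.6414e+07 / 5.72658e+07 = 1.3344 N/mm = 1334.4 N/m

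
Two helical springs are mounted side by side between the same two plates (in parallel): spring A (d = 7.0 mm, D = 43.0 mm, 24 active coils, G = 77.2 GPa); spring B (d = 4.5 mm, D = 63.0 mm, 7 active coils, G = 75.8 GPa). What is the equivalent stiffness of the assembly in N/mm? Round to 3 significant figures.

k_A = Gd⁴/(8D³N_a) = (77.2×10³)(7.0⁴)/(8·43.0³·24) = 12.142 N/mm
k_B = Gd⁴/(8D³N_a) = (75.8×10³)(4.5⁴)/(8·63.0³·7) = 2.2198 N/mm
Parallel: k_eq = 12.142 + 2.2198 = 14.362 N/mm

14.4 N/mm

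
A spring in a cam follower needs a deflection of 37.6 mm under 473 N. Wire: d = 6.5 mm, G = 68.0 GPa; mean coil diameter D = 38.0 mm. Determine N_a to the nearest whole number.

Required rate k = F/δ = 473/37.6 = 12.58 N/mm
N_a = Gd⁴/(8D³k) = (68.0×10³ × 6.5⁴)/(8 × 38.0³ × 12.58)
    = 1.21384e+08 / 5.52222e+06 = 21.98 → 22 coils

22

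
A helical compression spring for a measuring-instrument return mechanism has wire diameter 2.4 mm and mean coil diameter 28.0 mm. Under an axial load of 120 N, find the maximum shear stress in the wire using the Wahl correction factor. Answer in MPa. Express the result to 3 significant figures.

695 MPa

Spring index C = D/d = 28.0/2.4 = 11.6667
K_W = (4C−1)/(4C−4) + 0.615/C = 45.667/42.667 + 0.0527 = 1.1230
τ₀ = 8FD/(πd³) = 8·120·28.0/(π·2.4³) = 26880/43.429 = 618.94 MPa
τ_max = K·τ₀ = 1.1230 × 618.94 = 695.08 MPa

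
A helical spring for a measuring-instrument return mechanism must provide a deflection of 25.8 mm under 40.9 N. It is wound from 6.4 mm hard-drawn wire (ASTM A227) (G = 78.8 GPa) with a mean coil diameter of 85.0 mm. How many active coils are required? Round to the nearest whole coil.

17

Required rate k = F/δ = 40.9/25.8 = 1.5853 N/mm
N_a = Gd⁴/(8D³k) = (78.8×10³ × 6.4⁴)/(8 × 85.0³ × 1.5853)
    = 1.32204e+08 / 7.78844e+06 = 16.97 → 17 coils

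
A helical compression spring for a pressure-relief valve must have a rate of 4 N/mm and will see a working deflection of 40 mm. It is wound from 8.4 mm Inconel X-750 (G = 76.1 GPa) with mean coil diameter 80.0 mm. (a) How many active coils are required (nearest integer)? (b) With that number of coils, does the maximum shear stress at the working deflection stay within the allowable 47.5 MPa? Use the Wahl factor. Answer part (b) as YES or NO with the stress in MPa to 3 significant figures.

(a) 23 coils; (b) NO, τ_max = 63.7 MPa

N_a = Gd⁴/(8D³k) = (76.1×10³)(8.4⁴)/(8·80.0³·4) = 23.13 → N_a = 23
Actual rate k = Gd⁴/(8D³·23) = 4.0217 N/mm
Working load F = kδ = 4.0217·40 = 160.87 N
C = 80.0/8.4 = 9.5238; K_W = (4C−1)/(4C−4)+0.615/C = 1.1526
τ_max = K_W·8FD/(πd³) = 1.1526·55.293 = 63.728 MPa
τ_max > 47.5 MPa → exceeds allowable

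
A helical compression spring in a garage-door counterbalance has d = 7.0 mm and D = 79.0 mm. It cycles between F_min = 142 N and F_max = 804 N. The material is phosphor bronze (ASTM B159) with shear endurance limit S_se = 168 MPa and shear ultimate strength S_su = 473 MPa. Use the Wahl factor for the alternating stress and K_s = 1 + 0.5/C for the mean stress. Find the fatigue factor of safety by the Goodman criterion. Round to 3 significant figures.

0.522

C = D/d = 79.0/7.0 = 11.2857; K_W = (4C−1)/(4C−4)+0.615/C = 1.1274; K_s = 1+0.5/C = 1.0443
F_a = (F_max−F_min)/2 = 331 N; F_m = (F_max+F_min)/2 = 473 N
τ_a = K_W·8F_aD/(πd³) = 1.1274 × 194.13 = 218.87 MPa
τ_m = K_s·8F_mD/(πd³) = 1.0443 × 277.42 = 289.71 MPa
Goodman: 1/n_f = τ_a/S_se + τ_m/S_su = 218.87/168 + 289.71/473 = 1.30279 + 0.61249 = 1.9153
n_f = 1/1.9153 = 0.5221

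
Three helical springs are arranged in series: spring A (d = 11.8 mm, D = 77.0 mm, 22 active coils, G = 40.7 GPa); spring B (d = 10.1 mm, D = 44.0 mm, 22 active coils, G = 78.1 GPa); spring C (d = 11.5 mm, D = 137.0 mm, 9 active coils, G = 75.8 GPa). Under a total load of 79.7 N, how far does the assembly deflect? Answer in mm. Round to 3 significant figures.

k_A = Gd⁴/(8D³N_a) = (40.7×10³)(11.8⁴)/(8·77.0³·22) = 9.8206 N/mm
k_B = Gd⁴/(8D³N_a) = (78.1×10³)(10.1⁴)/(8·44.0³·22) = 54.208 N/mm
k_C = Gd⁴/(8D³N_a) = (75.8×10³)(11.5⁴)/(8·137.0³·9) = 7.1609 N/mm
Series: 1/k_eq = 1/9.8206 + 1/54.208 + 1/7.1609 = 0.25992; k_eq = 3.8473 N/mm
δ = F/k_eq = 79.7/3.8473 = 20.716 mm

20.7 mm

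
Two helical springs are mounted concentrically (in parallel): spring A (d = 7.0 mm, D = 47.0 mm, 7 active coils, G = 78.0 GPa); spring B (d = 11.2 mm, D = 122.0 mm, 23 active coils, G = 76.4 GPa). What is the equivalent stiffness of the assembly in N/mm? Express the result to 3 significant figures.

35.8 N/mm

k_A = Gd⁴/(8D³N_a) = (78.0×10³)(7.0⁴)/(8·47.0³·7) = 32.211 N/mm
k_B = Gd⁴/(8D³N_a) = (76.4×10³)(11.2⁴)/(8·122.0³·23) = 3.5981 N/mm
Parallel: k_eq = 32.211 + 3.5981 = 35.809 N/mm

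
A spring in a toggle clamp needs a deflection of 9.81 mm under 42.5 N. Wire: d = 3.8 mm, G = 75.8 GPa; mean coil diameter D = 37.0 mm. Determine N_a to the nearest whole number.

Required rate k = F/δ = 42.5/9.81 = 4.3323 N/mm
N_a = Gd⁴/(8D³k) = (75.8×10³ × 3.8⁴)/(8 × 37.0³ × 4.3323)
    = 1.58053e+07 / 1.75556e+06 = 9.003 → 9 coils

9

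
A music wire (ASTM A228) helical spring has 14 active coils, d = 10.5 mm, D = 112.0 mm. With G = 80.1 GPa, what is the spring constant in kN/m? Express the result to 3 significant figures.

6.19 kN/m

k = Gd⁴/(8D³N_a) = (80.1×10³ × 10.5⁴) / (8 × 112.0³ × 14)
  = 9.73621e+08 / 1.57352e+08 = 6.1875 N/mm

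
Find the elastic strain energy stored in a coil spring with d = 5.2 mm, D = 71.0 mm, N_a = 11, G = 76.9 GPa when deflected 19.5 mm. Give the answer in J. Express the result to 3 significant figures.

k = Gd⁴/(8D³N_a) = (76.9×10³)(5.2⁴)/(8·71.0³·11) = 1.7852 N/mm
U = ½kδ² = 0.5 × 1.7852 × 19.5² = 339.41 N·mm = 0.33941 J

0.339 J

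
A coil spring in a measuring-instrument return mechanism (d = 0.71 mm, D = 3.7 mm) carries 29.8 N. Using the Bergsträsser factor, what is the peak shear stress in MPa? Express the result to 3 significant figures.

1000 MPa

Spring index C = D/d = 3.7/0.71 = 5.2113
K_B = (4C+2)/(4C−3) = 22.845/17.845 = 1.2802
τ₀ = 8FD/(πd³) = 8·29.8·3.7/(π·0.71³) = 882.08/1.1244 = 784.48 MPa
τ_max = K·τ₀ = 1.2802 × 784.48 = 1004.3 MPa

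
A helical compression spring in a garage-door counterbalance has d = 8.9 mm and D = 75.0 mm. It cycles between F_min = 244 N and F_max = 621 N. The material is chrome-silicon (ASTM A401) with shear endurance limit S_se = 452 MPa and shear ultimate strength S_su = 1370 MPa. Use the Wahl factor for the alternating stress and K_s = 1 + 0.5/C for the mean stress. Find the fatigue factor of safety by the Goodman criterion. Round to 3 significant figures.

4.48

C = D/d = 75.0/8.9 = 8.4270; K_W = (4C−1)/(4C−4)+0.615/C = 1.1740; K_s = 1+0.5/C = 1.0593
F_a = (F_max−F_min)/2 = 188.5 N; F_m = (F_max+F_min)/2 = 432.5 N
τ_a = K_W·8F_aD/(πd³) = 1.1740 × 51.067 = 59.951 MPa
τ_m = K_s·8F_mD/(πd³) = 1.0593 × 117.17 = 124.12 MPa
Goodman: 1/n_f = τ_a/S_se + τ_m/S_su = 59.951/452 + 124.12/1370 = 0.13264 + 0.09060 = 0.22324
n_f = 1/0.22324 = 4.48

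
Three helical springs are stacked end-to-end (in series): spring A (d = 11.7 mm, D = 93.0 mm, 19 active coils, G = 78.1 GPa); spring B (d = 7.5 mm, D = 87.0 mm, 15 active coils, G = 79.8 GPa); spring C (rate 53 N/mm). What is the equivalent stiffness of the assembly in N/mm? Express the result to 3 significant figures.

2.41 N/mm

k_A = Gd⁴/(8D³N_a) = (78.1×10³)(11.7⁴)/(8·93.0³·19) = 11.97 N/mm
k_B = Gd⁴/(8D³N_a) = (79.8×10³)(7.5⁴)/(8·87.0³·15) = 3.1953 N/mm
Series: 1/k_eq = 1/11.97 + 1/3.1953 + 1/53 = 0.41537; k_eq = 2.4075 N/mm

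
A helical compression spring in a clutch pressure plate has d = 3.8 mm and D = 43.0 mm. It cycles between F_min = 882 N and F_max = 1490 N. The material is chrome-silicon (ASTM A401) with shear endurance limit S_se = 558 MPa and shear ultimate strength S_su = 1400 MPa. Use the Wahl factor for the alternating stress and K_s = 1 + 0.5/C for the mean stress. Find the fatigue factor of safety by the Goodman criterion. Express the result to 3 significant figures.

0.334

C = D/d = 43.0/3.8 = 11.3158; K_W = (4C−1)/(4C−4)+0.615/C = 1.1271; K_s = 1+0.5/C = 1.0442
F_a = (F_max−F_min)/2 = 304 N; F_m = (F_max+F_min)/2 = 1186 N
τ_a = K_W·8F_aD/(πd³) = 1.1271 × 606.64 = 683.72 MPa
τ_m = K_s·8F_mD/(πd³) = 1.0442 × 2366.7 = 2471.3 MPa
Goodman: 1/n_f = τ_a/S_se + τ_m/S_su = 683.72/558 + 2471.3/1400 = 1.22530 + 1.76519 = 2.9905
n_f = 1/2.9905 = 0.3344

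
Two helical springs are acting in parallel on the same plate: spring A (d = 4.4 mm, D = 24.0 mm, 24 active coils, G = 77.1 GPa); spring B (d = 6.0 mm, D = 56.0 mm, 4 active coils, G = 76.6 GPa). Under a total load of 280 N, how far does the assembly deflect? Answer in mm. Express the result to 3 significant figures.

9.81 mm

k_A = Gd⁴/(8D³N_a) = (77.1×10³)(4.4⁴)/(8·24.0³·24) = 10.888 N/mm
k_B = Gd⁴/(8D³N_a) = (76.6×10³)(6.0⁴)/(8·56.0³·4) = 17.665 N/mm
Parallel: k_eq = 10.888 + 17.665 = 28.553 N/mm
δ = F/k_eq = 280/28.553 = 9.8064 mm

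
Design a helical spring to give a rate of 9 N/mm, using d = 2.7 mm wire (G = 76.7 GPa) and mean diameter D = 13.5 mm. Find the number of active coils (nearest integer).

N_a = Gd⁴/(8D³k) = (76.7×10³ × 2.7⁴)/(8 × 13.5³ × 9)
    = 4.07615e+06 / 177147 = 23.01 → 23 coils

23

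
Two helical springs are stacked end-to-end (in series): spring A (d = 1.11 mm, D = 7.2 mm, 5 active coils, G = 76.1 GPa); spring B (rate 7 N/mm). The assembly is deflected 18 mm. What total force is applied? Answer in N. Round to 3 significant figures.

k_A = Gd⁴/(8D³N_a) = (76.1×10³)(1.11⁴)/(8·7.2³·5) = 7.7378 N/mm
Series: 1/k_eq = 1/7.7378 + 1/7 = 0.27209; k_eq = 3.6752 N/mm
F = k_eq·δ = 3.6752·18 = 66.154 N

66.2 N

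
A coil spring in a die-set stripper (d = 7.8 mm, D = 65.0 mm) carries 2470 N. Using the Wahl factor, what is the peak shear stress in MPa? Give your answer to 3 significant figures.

1010 MPa

Spring index C = D/d = 65.0/7.8 = 8.3333
K_W = (4C−1)/(4C−4) + 0.615/C = 32.333/29.333 + 0.0738 = 1.1761
τ₀ = 8FD/(πd³) = 8·2470·65.0/(π·7.8³) = 1.2844e+06/1490.8 = 861.52 MPa
τ_max = K·τ₀ = 1.1761 × 861.52 = 1013.2 MPa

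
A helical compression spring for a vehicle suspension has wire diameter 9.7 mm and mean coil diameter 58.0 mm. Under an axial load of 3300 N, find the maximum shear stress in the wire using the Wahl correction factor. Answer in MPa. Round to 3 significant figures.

Spring index C = D/d = 58.0/9.7 = 5.9794
K_W = (4C−1)/(4C−4) + 0.615/C = 22.918/19.918 + 0.1029 = 1.2535
τ₀ = 8FD/(πd³) = 8·3300·58.0/(π·9.7³) = 1.5312e+06/2867.2 = 534.03 MPa
τ_max = K·τ₀ = 1.2535 × 534.03 = 669.39 MPa

669 MPa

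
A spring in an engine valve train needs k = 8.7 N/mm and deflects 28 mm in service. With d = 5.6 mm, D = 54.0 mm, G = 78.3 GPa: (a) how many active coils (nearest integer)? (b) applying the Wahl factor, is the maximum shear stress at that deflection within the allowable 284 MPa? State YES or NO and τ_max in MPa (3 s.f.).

N_a = Gd⁴/(8D³k) = (78.3×10³)(5.6⁴)/(8·54.0³·8.7) = 7.026 → N_a = 7
Actual rate k = Gd⁴/(8D³·7) = 8.7326 N/mm
Working load F = kδ = 8.7326·28 = 244.51 N
C = 54.0/5.6 = 9.6429; K_W = (4C−1)/(4C−4)+0.615/C = 1.1506
τ_max = K_W·8FD/(πd³) = 1.1506·191.46 = 220.28 MPa
τ_max ≤ 284 MPa → acceptable

(a) 7 coils; (b) YES, τ_max = 220 MPa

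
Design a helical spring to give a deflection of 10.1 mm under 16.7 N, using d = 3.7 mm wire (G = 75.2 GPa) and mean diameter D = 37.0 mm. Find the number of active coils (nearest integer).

21

Required rate k = F/δ = 16.7/10.1 = 1.6535 N/mm
N_a = Gd⁴/(8D³k) = (75.2×10³ × 3.7⁴)/(8 × 37.0³ × 1.6535)
    = 1.40937e+07 / 670024 = 21.03 → 21 coils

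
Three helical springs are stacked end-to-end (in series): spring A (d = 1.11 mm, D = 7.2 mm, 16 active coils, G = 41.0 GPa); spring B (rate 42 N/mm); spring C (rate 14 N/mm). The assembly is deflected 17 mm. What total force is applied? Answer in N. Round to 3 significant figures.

k_A = Gd⁴/(8D³N_a) = (41.0×10³)(1.11⁴)/(8·7.2³·16) = 1.3028 N/mm
Series: 1/k_eq = 1/1.3028 + 1/42 + 1/14 = 0.86283; k_eq = 1.159 N/mm
F = k_eq·δ = 1.159·17 = 19.703 N

19.7 N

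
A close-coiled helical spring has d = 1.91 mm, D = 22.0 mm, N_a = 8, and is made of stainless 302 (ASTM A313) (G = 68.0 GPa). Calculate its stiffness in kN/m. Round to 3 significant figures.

1.33 kN/m

k = Gd⁴/(8D³N_a) = (68.0×10³ × 1.91⁴) / (8 × 22.0³ × 8)
  = 904987 / 681472 = 1.328 N/mm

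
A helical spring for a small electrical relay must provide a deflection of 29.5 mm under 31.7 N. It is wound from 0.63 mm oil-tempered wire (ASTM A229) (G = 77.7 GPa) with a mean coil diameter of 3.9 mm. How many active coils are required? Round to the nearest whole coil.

Required rate k = F/δ = 31.7/29.5 = 1.0746 N/mm
N_a = Gd⁴/(8D³k) = (77.7×10³ × 0.63⁴)/(8 × 3.9³ × 1.0746)
    = 12240.1 / 509.942 = 24 → 24 coils

24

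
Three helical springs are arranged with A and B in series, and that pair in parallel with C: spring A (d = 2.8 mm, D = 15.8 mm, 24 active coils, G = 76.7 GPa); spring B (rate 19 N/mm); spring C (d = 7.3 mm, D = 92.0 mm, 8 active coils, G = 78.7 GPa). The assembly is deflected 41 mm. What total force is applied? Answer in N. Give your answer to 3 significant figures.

376 N

k_A = Gd⁴/(8D³N_a) = (76.7×10³)(2.8⁴)/(8·15.8³·24) = 6.2252 N/mm
k_C = Gd⁴/(8D³N_a) = (78.7×10³)(7.3⁴)/(8·92.0³·8) = 4.4846 N/mm
Springs A,B series: k_AB = 1/(1/6.2252+1/19) = 4.6889 N/mm; parallel with C: k_eq = 4.6889+4.4846 = 9.1735 N/mm
F = k_eq·δ = 9.1735·41 = 376.11 N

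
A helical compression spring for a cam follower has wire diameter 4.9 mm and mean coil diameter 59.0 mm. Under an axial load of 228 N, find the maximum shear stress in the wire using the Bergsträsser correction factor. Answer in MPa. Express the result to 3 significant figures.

Spring index C = D/d = 59.0/4.9 = 12.0408
K_B = (4C+2)/(4C−3) = 50.163/45.163 = 1.1107
τ₀ = 8FD/(πd³) = 8·228·59.0/(π·4.9³) = 107616/369.61 = 291.16 MPa
τ_max = K·τ₀ = 1.1107 × 291.16 = 323.4 MPa

323 MPa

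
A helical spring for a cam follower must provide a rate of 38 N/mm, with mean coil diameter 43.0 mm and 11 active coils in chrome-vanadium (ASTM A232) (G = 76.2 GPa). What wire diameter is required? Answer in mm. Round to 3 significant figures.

d = (8D³N_a·k / G)^(1/4) = (8·43.0³·11·38 / (76.2×10³))^0.25
  = (3489.1)^0.25 = 7.6856 mm

7.69 mm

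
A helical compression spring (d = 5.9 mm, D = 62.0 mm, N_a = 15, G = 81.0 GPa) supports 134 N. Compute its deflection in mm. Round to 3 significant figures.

k = Gd⁴/(8D³N_a) = (81.0×10³)(5.9⁴)/(8·62.0³·15) = 3.4319 N/mm
δ = F/k = 134 / 3.4319 = 39.045 mm

39.0 mm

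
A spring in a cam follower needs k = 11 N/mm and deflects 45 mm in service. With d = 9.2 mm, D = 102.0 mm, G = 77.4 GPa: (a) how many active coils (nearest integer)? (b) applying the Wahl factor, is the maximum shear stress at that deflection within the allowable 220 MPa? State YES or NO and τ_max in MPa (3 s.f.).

(a) 6 coils; (b) YES, τ_max = 185 MPa

N_a = Gd⁴/(8D³k) = (77.4×10³)(9.2⁴)/(8·102.0³·11) = 5.938 → N_a = 6
Actual rate k = Gd⁴/(8D³·6) = 10.886 N/mm
Working load F = kδ = 10.886·45 = 489.85 N
C = 102.0/9.2 = 11.0870; K_W = (4C−1)/(4C−4)+0.615/C = 1.1298
τ_max = K_W·8FD/(πd³) = 1.1298·163.4 = 184.61 MPa
τ_max ≤ 220 MPa → acceptable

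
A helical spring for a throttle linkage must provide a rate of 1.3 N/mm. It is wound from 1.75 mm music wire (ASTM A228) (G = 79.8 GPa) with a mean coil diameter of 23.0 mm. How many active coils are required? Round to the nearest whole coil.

6

N_a = Gd⁴/(8D³k) = (79.8×10³ × 1.75⁴)/(8 × 23.0³ × 1.3)
    = 748437 / 126537 = 5.915 → 6 coils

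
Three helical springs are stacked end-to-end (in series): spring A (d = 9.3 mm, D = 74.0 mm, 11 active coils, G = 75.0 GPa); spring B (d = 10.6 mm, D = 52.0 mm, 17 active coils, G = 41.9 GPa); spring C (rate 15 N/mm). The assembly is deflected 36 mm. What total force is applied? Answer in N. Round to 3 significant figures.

k_A = Gd⁴/(8D³N_a) = (75.0×10³)(9.3⁴)/(8·74.0³·11) = 15.733 N/mm
k_B = Gd⁴/(8D³N_a) = (41.9×10³)(10.6⁴)/(8·52.0³·17) = 27.662 N/mm
Series: 1/k_eq = 1/15.733 + 1/27.662 + 1/15 = 0.16638; k_eq = 6.0104 N/mm
F = k_eq·δ = 6.0104·36 = 216.38 N

216 N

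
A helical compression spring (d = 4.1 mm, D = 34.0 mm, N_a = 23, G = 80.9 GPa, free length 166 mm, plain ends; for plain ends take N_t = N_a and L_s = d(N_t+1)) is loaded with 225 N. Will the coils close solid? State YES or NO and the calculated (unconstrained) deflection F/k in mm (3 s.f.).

YES, δ = 71.2 mm

k = Gd⁴/(8D³N_a) = (80.9×10³)(4.1⁴)/(8·34.0³·23) = 3.161 N/mm
N_t = 23; L_s = 4.1·24 = 98.4 mm; δ_solid = L₀ − L_s = 166 − 98.4 = 67.6 mm
δ = F/k = 225/3.161 = 71.179 mm
δ ≥ δ_solid → spring goes solid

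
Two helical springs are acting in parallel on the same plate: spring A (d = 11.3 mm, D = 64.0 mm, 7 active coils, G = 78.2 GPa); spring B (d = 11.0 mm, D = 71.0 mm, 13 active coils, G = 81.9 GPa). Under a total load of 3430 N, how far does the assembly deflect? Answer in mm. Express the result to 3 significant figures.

28.8 mm

k_A = Gd⁴/(8D³N_a) = (78.2×10³)(11.3⁴)/(8·64.0³·7) = 86.855 N/mm
k_B = Gd⁴/(8D³N_a) = (81.9×10³)(11.0⁴)/(8·71.0³·13) = 32.214 N/mm
Parallel: k_eq = 86.855 + 32.214 = 119.07 N/mm
δ = F/k_eq = 3430/119.07 = 28.807 mm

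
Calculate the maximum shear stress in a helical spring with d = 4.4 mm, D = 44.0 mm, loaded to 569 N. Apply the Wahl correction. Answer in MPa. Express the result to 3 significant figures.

857 MPa

Spring index C = D/d = 44.0/4.4 = 10.0000
K_W = (4C−1)/(4C−4) + 0.615/C = 39.000/36.000 + 0.0615 = 1.1448
τ₀ = 8FD/(πd³) = 8·569·44.0/(π·4.4³) = 200288/267.61 = 748.42 MPa
τ_max = K·τ₀ = 1.1448 × 748.42 = 856.82 MPa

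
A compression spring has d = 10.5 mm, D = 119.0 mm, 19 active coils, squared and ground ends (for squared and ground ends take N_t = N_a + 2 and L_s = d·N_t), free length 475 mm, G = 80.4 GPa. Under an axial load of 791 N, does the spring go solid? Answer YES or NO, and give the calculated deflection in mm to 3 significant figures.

k = Gd⁴/(8D³N_a) = (80.4×10³)(10.5⁴)/(8·119.0³·19) = 3.8153 N/mm
N_t = 21; L_s = 10.5·21 = 220.5 mm; δ_solid = L₀ − L_s = 475 − 220.5 = 254.5 mm
δ = F/k = 791/3.8153 = 207.32 mm
δ < δ_solid → spring does not go solid

NO, δ = 207 mm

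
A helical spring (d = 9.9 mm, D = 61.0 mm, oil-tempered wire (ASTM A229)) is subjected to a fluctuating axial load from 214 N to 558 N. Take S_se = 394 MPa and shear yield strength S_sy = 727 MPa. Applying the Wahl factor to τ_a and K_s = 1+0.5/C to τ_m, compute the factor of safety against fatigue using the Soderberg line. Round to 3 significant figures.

C = D/d = 61.0/9.9 = 6.1616; K_W = (4C−1)/(4C−4)+0.615/C = 1.2451; K_s = 1+0.5/C = 1.0811
F_a = (F_max−F_min)/2 = 172 N; F_m = (F_max+F_min)/2 = 386 N
τ_a = K_W·8F_aD/(πd³) = 1.2451 × 27.535 = 34.285 MPa
τ_m = K_s·8F_mD/(πd³) = 1.0811 × 61.795 = 66.809 MPa
Soderberg: 1/n_f = τ_a/S_se + τ_m/S_sy = 34.285/394 + 66.809/727 = 0.08702 + 0.09190 = 0.17891
n_f = 1/0.17891 = 5.589

5.59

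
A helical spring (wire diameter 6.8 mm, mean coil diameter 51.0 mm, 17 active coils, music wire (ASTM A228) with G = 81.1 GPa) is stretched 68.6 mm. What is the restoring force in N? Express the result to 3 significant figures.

k = Gd⁴/(8D³N_a) = (81.1×10³)(6.8⁴)/(8·51.0³·17) = 9.6119 N/mm
F = k·δ = 9.6119 × 68.6 = 659.37 N

659 N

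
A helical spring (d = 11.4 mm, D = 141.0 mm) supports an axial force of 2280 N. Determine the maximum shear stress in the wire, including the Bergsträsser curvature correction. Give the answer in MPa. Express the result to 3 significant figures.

Spring index C = D/d = 141.0/11.4 = 12.3684
K_B = (4C+2)/(4C−3) = 51.474/46.474 = 1.1076
τ₀ = 8FD/(πd³) = 8·2280·141.0/(π·11.4³) = 2.57184e+06/4654.4 = 552.56 MPa
τ_max = K·τ₀ = 1.1076 × 552.56 = 612.01 MPa

612 MPa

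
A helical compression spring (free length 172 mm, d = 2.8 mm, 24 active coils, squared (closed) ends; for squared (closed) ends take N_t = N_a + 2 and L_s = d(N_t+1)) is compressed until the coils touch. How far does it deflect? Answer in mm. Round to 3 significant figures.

N_t = 26; L_s = 2.8·27 = 75.6 mm
δ_solid = L₀ − L_s = 172 − 75.6 = 96.4 mm

96.4 mm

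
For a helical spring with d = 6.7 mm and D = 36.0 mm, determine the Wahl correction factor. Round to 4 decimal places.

C = D/d = 36.0/6.7 = 5.3731
K_W = (4C−1)/(4C−4) + 0.615/C = 20.493/17.493 + 0.1145 = 1.2860

1.2860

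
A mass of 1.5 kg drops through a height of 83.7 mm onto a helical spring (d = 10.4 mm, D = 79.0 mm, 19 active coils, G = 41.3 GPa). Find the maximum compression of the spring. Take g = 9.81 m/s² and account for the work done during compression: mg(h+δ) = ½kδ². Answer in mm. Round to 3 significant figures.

22.0 mm

k = Gd⁴/(8D³N_a) = (41.3×10³)(10.4⁴)/(8·79.0³·19) = 6.447 N/mm
W = mg = 1.5 × 9.81 = 14.715 N
½kδ² − Wδ − Wh = 0 → δ = (W + √(W² + 2kWh))/k
δ = (14.715 + √(216.53 + 15880.9))/6.447 = (14.715 + 126.88)/6.447 = 21.962 mm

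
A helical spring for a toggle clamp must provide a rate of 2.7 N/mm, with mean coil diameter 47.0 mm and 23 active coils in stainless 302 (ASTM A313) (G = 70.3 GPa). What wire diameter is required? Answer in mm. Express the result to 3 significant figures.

d = (8D³N_a·k / G)^(1/4) = (8·47.0³·23·2.7 / (70.3×10³))^0.25
  = (733.7)^0.25 = 5.2045 mm

5.20 mm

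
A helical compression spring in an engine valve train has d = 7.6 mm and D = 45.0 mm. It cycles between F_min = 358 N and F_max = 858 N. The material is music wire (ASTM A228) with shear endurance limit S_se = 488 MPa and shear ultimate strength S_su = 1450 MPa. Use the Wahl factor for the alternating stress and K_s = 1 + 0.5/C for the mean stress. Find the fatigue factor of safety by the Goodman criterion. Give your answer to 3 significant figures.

C = D/d = 45.0/7.6 = 5.9211; K_W = (4C−1)/(4C−4)+0.615/C = 1.2563; K_s = 1+0.5/C = 1.0844
F_a = (F_max−F_min)/2 = 250 N; F_m = (F_max+F_min)/2 = 608 N
τ_a = K_W·8F_aD/(πd³) = 1.2563 × 65.261 = 81.985 MPa
τ_m = K_s·8F_mD/(πd³) = 1.0844 × 158.71 = 172.12 MPa
Goodman: 1/n_f = τ_a/S_se + τ_m/S_su = 81.985/488 + 172.12/1450 = 0.16800 + 0.11870 = 0.2867
n_f = 1/0.2867 = 3.488

3.49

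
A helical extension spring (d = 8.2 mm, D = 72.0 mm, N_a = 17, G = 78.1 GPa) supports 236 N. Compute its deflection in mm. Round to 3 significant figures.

k = Gd⁴/(8D³N_a) = (78.1×10³)(8.2⁴)/(8·72.0³·17) = 6.9562 N/mm
δ = F/k = 236 / 6.9562 = 33.927 mm

33.9 mm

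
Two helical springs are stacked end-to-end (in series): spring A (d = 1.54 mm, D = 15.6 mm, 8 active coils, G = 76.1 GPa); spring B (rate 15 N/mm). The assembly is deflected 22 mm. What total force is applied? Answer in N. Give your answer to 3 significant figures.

k_A = Gd⁴/(8D³N_a) = (76.1×10³)(1.54⁴)/(8·15.6³·8) = 1.7616 N/mm
Series: 1/k_eq = 1/1.7616 + 1/15 = 0.63432; k_eq = 1.5765 N/mm
F = k_eq·δ = 1.5765·22 = 34.683 N

34.7 N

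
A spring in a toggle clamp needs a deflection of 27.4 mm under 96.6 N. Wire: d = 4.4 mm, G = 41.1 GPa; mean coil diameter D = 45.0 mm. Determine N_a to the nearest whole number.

6

Required rate k = F/δ = 96.6/27.4 = 3.5255 N/mm
N_a = Gd⁴/(8D³k) = (41.1×10³ × 4.4⁴)/(8 × 45.0³ × 3.5255)
    = 1.54047e+07 / 2.57012e+06 = 5.994 → 6 coils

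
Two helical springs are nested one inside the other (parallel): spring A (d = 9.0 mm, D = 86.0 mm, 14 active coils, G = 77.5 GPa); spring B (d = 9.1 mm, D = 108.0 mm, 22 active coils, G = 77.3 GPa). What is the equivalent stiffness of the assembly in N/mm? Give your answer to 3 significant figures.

k_A = Gd⁴/(8D³N_a) = (77.5×10³)(9.0⁴)/(8·86.0³·14) = 7.1377 N/mm
k_B = Gd⁴/(8D³N_a) = (77.3×10³)(9.1⁴)/(8·108.0³·22) = 2.3909 N/mm
Parallel: k_eq = 7.1377 + 2.3909 = 9.5286 N/mm

9.53 N/mm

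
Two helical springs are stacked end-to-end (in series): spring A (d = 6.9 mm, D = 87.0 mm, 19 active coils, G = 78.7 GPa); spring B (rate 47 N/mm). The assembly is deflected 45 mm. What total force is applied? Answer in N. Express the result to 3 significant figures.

k_A = Gd⁴/(8D³N_a) = (78.7×10³)(6.9⁴)/(8·87.0³·19) = 1.7823 N/mm
Series: 1/k_eq = 1/1.7823 + 1/47 = 0.58236; k_eq = 1.7171 N/mm
F = k_eq·δ = 1.7171·45 = 77.271 N

77.3 N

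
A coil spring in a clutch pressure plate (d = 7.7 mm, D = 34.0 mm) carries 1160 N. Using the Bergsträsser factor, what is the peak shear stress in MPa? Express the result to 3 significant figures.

Spring index C = D/d = 34.0/7.7 = 4.4156
K_B = (4C+2)/(4C−3) = 19.662/14.662 = 1.3410
τ₀ = 8FD/(πd³) = 8·1160·34.0/(π·7.7³) = 315520/1434.2 = 219.99 MPa
τ_max = K·τ₀ = 1.3410 × 219.99 = 295.01 MPa

295 MPa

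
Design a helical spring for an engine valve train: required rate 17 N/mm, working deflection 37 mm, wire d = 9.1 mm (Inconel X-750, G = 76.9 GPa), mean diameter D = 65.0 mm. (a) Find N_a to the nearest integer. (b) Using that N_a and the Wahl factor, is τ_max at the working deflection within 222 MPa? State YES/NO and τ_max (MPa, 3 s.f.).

N_a = Gd⁴/(8D³k) = (76.9×10³)(9.1⁴)/(8·65.0³·17) = 14.12 → N_a = 14
Actual rate k = Gd⁴/(8D³·14) = 17.145 N/mm
Working load F = kδ = 17.145·37 = 634.36 N
C = 65.0/9.1 = 7.1429; K_W = (4C−1)/(4C−4)+0.615/C = 1.2082
τ_max = K_W·8FD/(πd³) = 1.2082·139.34 = 168.35 MPa
τ_max ≤ 222 MPa → acceptable

(a) 14 coils; (b) YES, τ_max = 168 MPa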